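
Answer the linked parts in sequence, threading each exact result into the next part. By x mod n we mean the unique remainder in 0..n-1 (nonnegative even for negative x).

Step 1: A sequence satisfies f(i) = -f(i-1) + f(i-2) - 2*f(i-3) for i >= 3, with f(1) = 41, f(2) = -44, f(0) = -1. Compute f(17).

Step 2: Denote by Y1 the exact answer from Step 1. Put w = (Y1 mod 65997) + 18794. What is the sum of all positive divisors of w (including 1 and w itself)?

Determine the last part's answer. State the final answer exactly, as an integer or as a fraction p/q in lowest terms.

90360

Step 1: f(3) = -1*(-44) + 1*(41) - 2*(-1) = 87; iterating: f(3)=87, f(4)=-213, f(5)=388, f(6)=-775, f(7)=1589, f(8)=-3140, f(9)=6279, f(10)=-12597, f(11)=25156, f(12)=-50311, f(13)=100661, f(14)=-201284, f(15)=402567, f(16)=-805173, f(17)=1610308; answer 1610308
Step 2: Y1 = 1610308; w = 45174; 45174 = 2 * 3 * 7529; sigma = (1 + 2) * (1 + 3) * (1 + 7529) = 3 * 4 * 7530 = 90360; answer 90360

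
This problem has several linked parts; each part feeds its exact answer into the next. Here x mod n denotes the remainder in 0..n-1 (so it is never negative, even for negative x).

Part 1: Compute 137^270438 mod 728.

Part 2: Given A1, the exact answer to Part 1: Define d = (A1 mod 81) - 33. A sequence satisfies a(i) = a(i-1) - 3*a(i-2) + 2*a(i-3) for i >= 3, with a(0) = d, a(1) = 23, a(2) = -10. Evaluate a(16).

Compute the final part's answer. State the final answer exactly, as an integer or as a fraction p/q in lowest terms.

Part 1: squarings mod 728: 137^1=137, 137^2=569, 137^4=529, 137^8=289, 137^16=529, 137^32=289, 137^64=529, 137^128=289, 137^256=529, 137^512=289, 137^1024=529, 137^2048=289, 137^4096=529, 137^8192=289, 137^16384=529, 137^32768=289, 137^65536=529, 137^131072=289, 137^262144=529; 137^270438 = 137^2 * 137^4 * 137^32 * 137^64 * 137^8192 * 137^262144 = 337 (mod 728); answer 337
Part 2: A1 = 337; d = -20; a(3) = 1*(-10) - 3*(23) + 2*(-20) = -119; iterating: a(3)=-119, a(4)=-43, a(5)=294, a(6)=185, a(7)=-783, a(8)=-750, a(9)=1969, a(10)=2653, a(11)=-4754, a(12)=-8775, a(13)=10793, a(14)=27610, a(15)=-22319, a(16)=-83563; answer -83563

-83563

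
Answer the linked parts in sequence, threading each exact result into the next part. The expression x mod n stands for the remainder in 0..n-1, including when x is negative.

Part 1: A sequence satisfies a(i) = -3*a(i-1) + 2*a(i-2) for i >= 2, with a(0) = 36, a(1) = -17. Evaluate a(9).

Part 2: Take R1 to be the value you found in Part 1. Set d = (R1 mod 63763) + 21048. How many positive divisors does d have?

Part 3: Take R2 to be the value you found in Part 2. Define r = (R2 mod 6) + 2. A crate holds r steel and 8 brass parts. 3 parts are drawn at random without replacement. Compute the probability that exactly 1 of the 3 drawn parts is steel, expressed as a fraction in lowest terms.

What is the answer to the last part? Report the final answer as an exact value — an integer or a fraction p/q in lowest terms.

Part 1: a(2) = -3*(-17) + 2*(36) = 123; iterating: a(2)=123, a(3)=-403, a(4)=1455, a(5)=-5171, a(6)=18423, a(7)=-65611, a(8)=233679, a(9)=-832259; answer -832259
Part 2: R1 = -832259; d = 81471; 81471 = 3 * 13 * 2089; number of divisors = (1+1) * (1+1) * (1+1) = 8; answer 8
Part 3: R2 = 8; r = 4; total draws C(12,3) = 220; favorable C(4,1)*C(8,2) = 112; P = 28/55; answer 28/55

28/55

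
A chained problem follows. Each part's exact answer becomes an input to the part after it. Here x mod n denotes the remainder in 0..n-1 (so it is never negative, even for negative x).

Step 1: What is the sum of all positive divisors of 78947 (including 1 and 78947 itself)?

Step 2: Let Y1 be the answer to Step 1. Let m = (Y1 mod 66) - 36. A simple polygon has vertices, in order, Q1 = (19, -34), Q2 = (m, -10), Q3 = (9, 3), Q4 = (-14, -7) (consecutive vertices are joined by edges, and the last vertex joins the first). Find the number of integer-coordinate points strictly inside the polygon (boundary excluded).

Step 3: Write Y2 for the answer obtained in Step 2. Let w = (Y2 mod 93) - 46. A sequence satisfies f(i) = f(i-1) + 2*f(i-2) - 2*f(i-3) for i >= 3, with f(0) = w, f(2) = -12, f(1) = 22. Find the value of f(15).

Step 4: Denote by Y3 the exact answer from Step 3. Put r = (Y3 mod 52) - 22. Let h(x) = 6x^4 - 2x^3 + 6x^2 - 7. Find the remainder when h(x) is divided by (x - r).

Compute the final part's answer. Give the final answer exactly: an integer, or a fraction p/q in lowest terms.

Step 1: 78947 = 11 * 7177; sigma = (1 + 11) * (1 + 7177) = 12 * 7178 = 86136; answer 86136
Step 2: Y1 = 86136; m = -30; cross terms: (19*-10 - -30*-34)=-1210, (-30*3 - 9*-10)=0, (9*-7 - -14*3)=-21, (-14*-34 - 19*-7)=609; twice the area = |-622| = 622; area = 311; boundary points = 1 + 13 + 1 + 3 = 18; strictly interior points = area - boundary/2 + 1 = 303; answer 303
Step 3: Y2 = 303; w = -22; f(3) = 1*(-12) + 2*(22) - 2*(-22) = 76; iterating: f(3)=76, f(4)=8, f(5)=184, f(6)=48, f(7)=400, f(8)=128, f(9)=832, f(10)=288, f(11)=1696, f(12)=608, f(13)=3424, f(14)=1248, f(15)=6880; answer 6880
Step 4: Y3 = 6880; r = -6; remainder = value at the root: 6*(-6)^4 - 2*(-6)^3 + 6*(-6)^2 - 7 = (7776) + (432) + (216) + (-7) = 8417; answer 8417

8417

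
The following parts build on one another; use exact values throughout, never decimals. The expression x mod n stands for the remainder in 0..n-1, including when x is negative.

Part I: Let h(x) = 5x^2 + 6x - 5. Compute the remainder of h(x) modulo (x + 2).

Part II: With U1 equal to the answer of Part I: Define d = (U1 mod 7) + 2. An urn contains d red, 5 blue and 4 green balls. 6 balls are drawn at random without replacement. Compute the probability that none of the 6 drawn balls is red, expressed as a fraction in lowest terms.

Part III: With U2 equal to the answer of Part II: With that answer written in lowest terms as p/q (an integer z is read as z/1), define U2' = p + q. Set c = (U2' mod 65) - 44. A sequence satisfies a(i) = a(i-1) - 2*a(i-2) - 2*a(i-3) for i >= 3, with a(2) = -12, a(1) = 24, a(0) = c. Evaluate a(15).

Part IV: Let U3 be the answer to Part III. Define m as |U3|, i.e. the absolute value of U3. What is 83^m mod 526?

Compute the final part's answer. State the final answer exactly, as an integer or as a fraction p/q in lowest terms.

207

Part I: remainder = value at the root: 5*(-2)^2 + 6*(-2)^1 - 5 = (20) + (-12) + (-5) = 3; answer 3
Part II: U1 = 3; d = 5; total draws C(14,6) = 3003; favorable C(9,6) = 84; P = 4/143; answer 4/143
Part III: U2 = 4/143; threaded value p + q = 147; c = -27; a(3) = 1*(-12) - 2*(24) - 2*(-27) = -6; iterating: a(3)=-6, a(4)=-30, a(5)=6, a(6)=78, a(7)=126, a(8)=-42, a(9)=-450, a(10)=-618, a(11)=366, a(12)=2502, a(13)=3006, a(14)=-2730, a(15)=-13746; answer -13746
Part IV: U3 = -13746; m = 13746; squarings mod 526: 83^1=83, 83^2=51, 83^4=497, 83^8=315, 83^16=337, 83^32=479, 83^64=105, 83^128=505, 83^256=441, 83^512=387, 83^1024=385, 83^2048=419, 83^4096=403, 83^8192=401; 83^13746 = 83^2 * 83^16 * 83^32 * 83^128 * 83^256 * 83^1024 * 83^4096 * 83^8192 = 207 (mod 526); answer 207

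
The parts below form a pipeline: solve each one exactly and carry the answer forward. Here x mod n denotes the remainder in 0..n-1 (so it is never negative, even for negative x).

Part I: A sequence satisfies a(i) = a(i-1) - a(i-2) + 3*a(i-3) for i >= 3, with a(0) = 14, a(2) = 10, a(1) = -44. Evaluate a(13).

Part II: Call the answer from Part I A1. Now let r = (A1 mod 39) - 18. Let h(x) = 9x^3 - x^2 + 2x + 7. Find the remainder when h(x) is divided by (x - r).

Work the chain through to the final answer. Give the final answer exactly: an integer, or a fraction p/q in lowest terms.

Part I: a(3) = 1*(10) - 1*(-44) + 3*(14) = 96; iterating: a(3)=96, a(4)=-46, a(5)=-112, a(6)=222, a(7)=196, a(8)=-362, a(9)=108, a(10)=1058, a(11)=-136, a(12)=-870, a(13)=2440; answer 2440
Part II: A1 = 2440; r = 4; remainder = value at the root: 9*(4)^3 - 1*(4)^2 + 2*(4)^1 + 7 = (576) + (-16) + (8) + (7) = 575; answer 575

575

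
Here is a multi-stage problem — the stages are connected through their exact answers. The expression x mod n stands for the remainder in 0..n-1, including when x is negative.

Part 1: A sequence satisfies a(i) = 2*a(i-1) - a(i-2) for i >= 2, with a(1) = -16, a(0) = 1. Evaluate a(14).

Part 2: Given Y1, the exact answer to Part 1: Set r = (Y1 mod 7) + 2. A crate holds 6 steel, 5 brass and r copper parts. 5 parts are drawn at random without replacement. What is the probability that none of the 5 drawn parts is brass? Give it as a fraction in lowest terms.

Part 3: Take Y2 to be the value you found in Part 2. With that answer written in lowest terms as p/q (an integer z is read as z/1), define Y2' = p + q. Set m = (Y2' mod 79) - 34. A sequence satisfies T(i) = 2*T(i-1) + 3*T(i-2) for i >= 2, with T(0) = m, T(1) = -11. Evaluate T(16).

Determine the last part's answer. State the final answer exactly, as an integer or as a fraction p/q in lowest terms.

Part 1: a(2) = 2*(-16) - 1*(1) = -33; iterating: a(2)=-33, a(3)=-50, a(4)=-67, a(5)=-84, a(6)=-101, a(7)=-118, a(8)=-135, a(9)=-152, a(10)=-169, a(11)=-186, a(12)=-203, a(13)=-220, a(14)=-237; answer -237
Part 2: Y1 = -237; r = 3; total draws C(14,5) = 2002; favorable C(9,5) = 126; P = 9/143; answer 9/143
Part 3: Y2 = 9/143; threaded value p + q = 152; m = 39; T(2) = 2*(-11) + 3*(39) = 95; iterating: T(2)=95, T(3)=157, T(4)=599, T(5)=1669, T(6)=5135, T(7)=15277, T(8)=45959, T(9)=137749, T(10)=413375, T(11)=1239997, T(12)=3720119, T(13)=11160229, T(14)=33480815, T(15)=100442317, T(16)=301327079; answer 301327079

301327079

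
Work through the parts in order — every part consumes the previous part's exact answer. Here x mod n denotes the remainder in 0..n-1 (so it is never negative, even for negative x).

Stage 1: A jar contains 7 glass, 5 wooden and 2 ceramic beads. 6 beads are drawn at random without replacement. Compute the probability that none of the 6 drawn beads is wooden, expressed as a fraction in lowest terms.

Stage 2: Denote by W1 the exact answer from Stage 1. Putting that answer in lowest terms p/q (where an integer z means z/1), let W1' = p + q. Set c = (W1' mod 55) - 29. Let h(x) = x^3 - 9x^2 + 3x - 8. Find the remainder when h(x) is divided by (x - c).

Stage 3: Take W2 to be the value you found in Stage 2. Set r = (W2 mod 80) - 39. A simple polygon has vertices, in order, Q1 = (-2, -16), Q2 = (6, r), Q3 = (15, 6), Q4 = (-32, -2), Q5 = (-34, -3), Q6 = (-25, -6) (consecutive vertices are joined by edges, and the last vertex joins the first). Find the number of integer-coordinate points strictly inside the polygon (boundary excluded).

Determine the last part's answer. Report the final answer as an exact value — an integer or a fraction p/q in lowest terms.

Stage 1: total draws C(14,6) = 3003; favorable C(9,6) = 84; P = 4/143; answer 4/143
Stage 2: W1 = 4/143; threaded value p + q = 147; c = 8; remainder = value at the root: 1*(8)^3 - 9*(8)^2 + 3*(8)^1 - 8 = (512) + (-576) + (24) + (-8) = -48; answer -48
Stage 3: W2 = -48; r = -7; cross terms: (-2*-7 - 6*-16)=110, (6*6 - 15*-7)=141, (15*-2 - -32*6)=162, (-32*-3 - -34*-2)=28, (-34*-6 - -25*-3)=129, (-25*-16 - -2*-6)=388; twice the area = |958| = 958; area = 479; boundary points = 1 + 1 + 1 + 1 + 3 + 1 = 8; strictly interior points = area - boundary/2 + 1 = 476; answer 476

476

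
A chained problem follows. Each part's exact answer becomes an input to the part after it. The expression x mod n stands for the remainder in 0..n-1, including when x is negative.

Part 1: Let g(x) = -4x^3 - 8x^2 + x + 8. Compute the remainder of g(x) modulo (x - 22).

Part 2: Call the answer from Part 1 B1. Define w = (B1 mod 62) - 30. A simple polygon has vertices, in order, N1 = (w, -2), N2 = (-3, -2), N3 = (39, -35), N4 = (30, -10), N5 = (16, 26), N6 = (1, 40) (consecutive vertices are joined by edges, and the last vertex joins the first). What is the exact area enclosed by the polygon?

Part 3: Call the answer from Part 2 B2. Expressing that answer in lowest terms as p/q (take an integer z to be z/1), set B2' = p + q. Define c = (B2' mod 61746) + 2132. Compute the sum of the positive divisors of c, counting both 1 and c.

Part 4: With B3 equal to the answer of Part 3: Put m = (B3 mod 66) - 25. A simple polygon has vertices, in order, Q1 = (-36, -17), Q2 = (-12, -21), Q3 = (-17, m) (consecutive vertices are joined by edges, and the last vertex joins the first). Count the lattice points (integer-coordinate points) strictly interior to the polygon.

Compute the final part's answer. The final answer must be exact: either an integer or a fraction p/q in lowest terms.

Part 1: remainder = value at the root: -4*(22)^3 - 8*(22)^2 + 1*(22)^1 + 8 = (-42592) + (-3872) + (22) + (8) = -46434; answer -46434
Part 2: B1 = -46434; w = -26; cross terms: (-26*-2 - -3*-2)=46, (-3*-35 - 39*-2)=183, (39*-10 - 30*-35)=660, (30*26 - 16*-10)=940, (16*40 - 1*26)=614, (1*-2 - -26*40)=1038; twice the area = |3481| = 3481; area = 3481/2; answer 3481/2
Part 3: B2 = 3481/2; threaded value p + q = 3483; c = 5615; 5615 = 5 * 1123; sigma = (1 + 5) * (1 + 1123) = 6 * 1124 = 6744; answer 6744
Part 4: B3 = 6744; m = -13; cross terms: (-36*-21 - -12*-17)=552, (-12*-13 - -17*-21)=-201, (-17*-17 - -36*-13)=-179; twice the area = |172| = 172; area = 86; boundary points = 4 + 1 + 1 = 6; strictly interior points = area - boundary/2 + 1 = 84; answer 84

84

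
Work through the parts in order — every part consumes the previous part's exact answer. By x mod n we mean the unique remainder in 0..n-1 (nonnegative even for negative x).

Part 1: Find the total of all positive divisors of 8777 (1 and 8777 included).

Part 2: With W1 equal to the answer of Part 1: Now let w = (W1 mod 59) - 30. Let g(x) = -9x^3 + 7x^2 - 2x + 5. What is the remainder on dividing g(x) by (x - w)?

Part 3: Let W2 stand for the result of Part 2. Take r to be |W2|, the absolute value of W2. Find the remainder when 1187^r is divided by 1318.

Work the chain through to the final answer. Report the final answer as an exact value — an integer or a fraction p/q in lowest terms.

Part 1: 8777 = 67 * 131; sigma = (1 + 67) * (1 + 131) = 68 * 132 = 8976; answer 8976
Part 2: W1 = 8976; w = -22; remainder = value at the root: -9*(-22)^3 + 7*(-22)^2 - 2*(-22)^1 + 5 = (95832) + (3388) + (44) + (5) = 99269; answer 99269
Part 3: W2 = 99269; r = 99269; squarings mod 1318: 1187^1=1187, 1187^2=27, 1187^4=729, 1187^8=287, 1187^16=653, 1187^32=695, 1187^64=637, 1187^128=1143, 1187^256=311, 1187^512=507, 1187^1024=39, 1187^2048=203, 1187^4096=351, 1187^8192=627, 1187^16384=365, 1187^32768=107, 1187^65536=905; 1187^99269 = 1187^1 * 1187^4 * 1187^64 * 1187^128 * 1187^256 * 1187^512 * 1187^32768 * 1187^65536 = 717 (mod 1318); answer 717

717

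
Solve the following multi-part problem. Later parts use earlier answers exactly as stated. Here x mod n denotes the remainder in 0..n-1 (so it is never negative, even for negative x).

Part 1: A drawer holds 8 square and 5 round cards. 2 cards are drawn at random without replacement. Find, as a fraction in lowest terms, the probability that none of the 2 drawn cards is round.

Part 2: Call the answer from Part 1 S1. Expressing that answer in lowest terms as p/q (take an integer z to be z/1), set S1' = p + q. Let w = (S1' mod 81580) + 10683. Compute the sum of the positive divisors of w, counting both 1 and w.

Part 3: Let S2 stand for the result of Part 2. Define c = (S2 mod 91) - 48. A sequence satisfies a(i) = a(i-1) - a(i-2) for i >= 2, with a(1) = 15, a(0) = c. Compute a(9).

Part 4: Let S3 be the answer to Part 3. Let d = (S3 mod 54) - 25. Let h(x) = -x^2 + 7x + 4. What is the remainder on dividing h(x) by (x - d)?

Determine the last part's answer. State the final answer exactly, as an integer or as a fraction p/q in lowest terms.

Part 1: total draws C(13,2) = 78; favorable C(8,2) = 28; P = 14/39; answer 14/39
Part 2: S1 = 14/39; threaded value p + q = 53; w = 10736; 10736 = 2^4 * 11 * 61; sigma = (1 + 2 + 4 + 8 + 16) * (1 + 11) * (1 + 61) = 31 * 12 * 62 = 23064; answer 23064
Part 3: S2 = 23064; c = -7; a(2) = 1*(15) - 1*(-7) = 22; iterating: a(2)=22, a(3)=7, a(4)=-15, a(5)=-22, a(6)=-7, a(7)=15, a(8)=22, a(9)=7; answer 7
Part 4: S3 = 7; d = -18; remainder = value at the root: -1*(-18)^2 + 7*(-18)^1 + 4 = (-324) + (-126) + (4) = -446; answer -446

-446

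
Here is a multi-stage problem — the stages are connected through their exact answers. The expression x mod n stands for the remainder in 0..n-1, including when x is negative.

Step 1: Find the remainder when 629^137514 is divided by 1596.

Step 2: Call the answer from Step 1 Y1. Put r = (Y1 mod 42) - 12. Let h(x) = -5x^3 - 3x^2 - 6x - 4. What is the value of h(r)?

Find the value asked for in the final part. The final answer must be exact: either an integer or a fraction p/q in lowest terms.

Step 1: squarings mod 1596: 629^1=629, 629^2=1429, 629^4=757, 629^8=85, 629^16=841, 629^32=253, 629^64=169, 629^128=1429, 629^256=757, 629^512=85, 629^1024=841, 629^2048=253, 629^4096=169, 629^8192=1429, 629^16384=757, 629^32768=85, 629^65536=841, 629^131072=253; 629^137514 = 629^2 * 629^8 * 629^32 * 629^256 * 629^2048 * 629^4096 * 629^131072 = 505 (mod 1596); answer 505
Step 2: Y1 = 505; r = -11; -5*(-11)^3 - 3*(-11)^2 - 6*(-11)^1 - 4 = (6655) + (-363) + (66) + (-4) = 6354; answer 6354

6354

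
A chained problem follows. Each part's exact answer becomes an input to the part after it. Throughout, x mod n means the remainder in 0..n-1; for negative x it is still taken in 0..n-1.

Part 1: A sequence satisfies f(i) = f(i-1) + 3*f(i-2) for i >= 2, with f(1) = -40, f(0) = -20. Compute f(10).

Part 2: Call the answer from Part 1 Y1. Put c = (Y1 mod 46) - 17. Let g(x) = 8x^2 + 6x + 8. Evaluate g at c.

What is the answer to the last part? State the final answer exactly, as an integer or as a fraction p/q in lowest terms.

710

Part 1: f(2) = 1*(-40) + 3*(-20) = -100; iterating: f(2)=-100, f(3)=-220, f(4)=-520, f(5)=-1180, f(6)=-2740, f(7)=-6280, f(8)=-14500, f(9)=-33340, f(10)=-76840; answer -76840
Part 2: Y1 = -76840; c = 9; 8*(9)^2 + 6*(9)^1 + 8 = (648) + (54) + (8) = 710; answer 710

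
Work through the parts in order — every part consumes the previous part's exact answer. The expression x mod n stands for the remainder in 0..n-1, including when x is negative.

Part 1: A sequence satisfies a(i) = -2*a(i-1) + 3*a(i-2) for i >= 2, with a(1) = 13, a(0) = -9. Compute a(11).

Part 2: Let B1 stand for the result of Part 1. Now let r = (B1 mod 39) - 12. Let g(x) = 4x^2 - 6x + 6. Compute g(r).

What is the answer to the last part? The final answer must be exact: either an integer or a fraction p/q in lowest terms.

Part 1: a(2) = -2*(13) + 3*(-9) = -53; iterating: a(2)=-53, a(3)=145, a(4)=-449, a(5)=1333, a(6)=-4013, a(7)=12025, a(8)=-36089, a(9)=108253, a(10)=-324773, a(11)=974305; answer 974305
Part 2: B1 = 974305; r = -5; 4*(-5)^2 - 6*(-5)^1 + 6 = (100) + (30) + (6) = 136; answer 136

136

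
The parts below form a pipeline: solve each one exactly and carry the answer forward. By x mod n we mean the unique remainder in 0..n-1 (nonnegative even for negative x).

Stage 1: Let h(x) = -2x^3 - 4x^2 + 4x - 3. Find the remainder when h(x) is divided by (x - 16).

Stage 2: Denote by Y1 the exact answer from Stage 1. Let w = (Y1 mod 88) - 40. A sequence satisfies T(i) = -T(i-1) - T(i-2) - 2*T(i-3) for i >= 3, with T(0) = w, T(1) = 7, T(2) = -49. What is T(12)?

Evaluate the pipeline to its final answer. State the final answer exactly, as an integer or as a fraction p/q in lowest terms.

30

Stage 1: remainder = value at the root: -2*(16)^3 - 4*(16)^2 + 4*(16)^1 - 3 = (-8192) + (-1024) + (64) + (-3) = -9155; answer -9155
Stage 2: Y1 = -9155; w = 45; T(3) = -1*(-49) - 1*(7) - 2*(45) = -48; iterating: T(3)=-48, T(4)=83, T(5)=63, T(6)=-50, T(7)=-179, T(8)=103, T(9)=176, T(10)=79, T(11)=-461, T(12)=30; answer 30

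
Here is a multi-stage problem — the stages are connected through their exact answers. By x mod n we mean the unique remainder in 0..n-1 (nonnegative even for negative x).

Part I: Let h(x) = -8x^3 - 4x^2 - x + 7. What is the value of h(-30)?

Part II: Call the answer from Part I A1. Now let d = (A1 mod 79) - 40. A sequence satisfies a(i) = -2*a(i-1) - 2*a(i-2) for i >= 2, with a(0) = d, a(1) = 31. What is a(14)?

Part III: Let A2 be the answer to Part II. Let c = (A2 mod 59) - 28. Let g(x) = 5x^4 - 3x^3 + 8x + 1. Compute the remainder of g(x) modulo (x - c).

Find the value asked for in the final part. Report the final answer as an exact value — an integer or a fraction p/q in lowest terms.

Part I: -8*(-30)^3 - 4*(-30)^2 - 1*(-30)^1 + 7 = (216000) + (-3600) + (30) + (7) = 212437; answer 212437
Part II: A1 = 212437; d = -34; a(2) = -2*(31) - 2*(-34) = 6; iterating: a(2)=6, a(3)=-74, a(4)=136, a(5)=-124, a(6)=-24, a(7)=296, a(8)=-544, a(9)=496, a(10)=96, a(11)=-1184, a(12)=2176, a(13)=-1984, a(14)=-384; answer -384
Part III: A2 = -384; c = 1; remainder = value at the root: 5*(1)^4 - 3*(1)^3 + 8*(1)^1 + 1 = (5) + (-3) + (8) + (1) = 11; answer 11

11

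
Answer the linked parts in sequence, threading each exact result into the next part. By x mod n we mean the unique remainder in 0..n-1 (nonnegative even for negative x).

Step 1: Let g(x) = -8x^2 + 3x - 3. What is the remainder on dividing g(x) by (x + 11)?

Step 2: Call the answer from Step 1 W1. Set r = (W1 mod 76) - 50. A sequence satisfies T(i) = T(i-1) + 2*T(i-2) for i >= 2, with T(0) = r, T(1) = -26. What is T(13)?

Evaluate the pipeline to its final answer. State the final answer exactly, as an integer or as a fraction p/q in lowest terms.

-43706

Step 1: remainder = value at the root: -8*(-11)^2 + 3*(-11)^1 - 3 = (-968) + (-33) + (-3) = -1004; answer -1004
Step 2: W1 = -1004; r = 10; T(2) = 1*(-26) + 2*(10) = -6; iterating: T(2)=-6, T(3)=-58, T(4)=-70, T(5)=-186, T(6)=-326, T(7)=-698, T(8)=-1350, T(9)=-2746, T(10)=-5446, T(11)=-10938, T(12)=-21830, T(13)=-43706; answer -43706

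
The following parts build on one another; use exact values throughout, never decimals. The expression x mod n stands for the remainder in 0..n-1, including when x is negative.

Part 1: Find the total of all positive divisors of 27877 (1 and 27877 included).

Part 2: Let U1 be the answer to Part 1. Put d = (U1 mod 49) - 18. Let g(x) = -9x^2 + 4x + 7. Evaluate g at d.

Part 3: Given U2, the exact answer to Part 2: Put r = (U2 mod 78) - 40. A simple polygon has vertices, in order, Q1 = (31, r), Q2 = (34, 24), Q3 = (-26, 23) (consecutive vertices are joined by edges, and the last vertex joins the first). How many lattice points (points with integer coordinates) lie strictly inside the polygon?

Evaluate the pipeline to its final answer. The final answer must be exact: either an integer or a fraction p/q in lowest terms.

58

Part 1: 27877 = 61 * 457; sigma = (1 + 61) * (1 + 457) = 62 * 458 = 28396; answer 28396
Part 2: U1 = 28396; d = 7; -9*(7)^2 + 4*(7)^1 + 7 = (-441) + (28) + (7) = -406; answer -406
Part 3: U2 = -406; r = 22; cross terms: (31*24 - 34*22)=-4, (34*23 - -26*24)=1406, (-26*22 - 31*23)=-1285; twice the area = |117| = 117; area = 117/2; boundary points = 1 + 1 + 1 = 3; strictly interior points = area - boundary/2 + 1 = 58; answer 58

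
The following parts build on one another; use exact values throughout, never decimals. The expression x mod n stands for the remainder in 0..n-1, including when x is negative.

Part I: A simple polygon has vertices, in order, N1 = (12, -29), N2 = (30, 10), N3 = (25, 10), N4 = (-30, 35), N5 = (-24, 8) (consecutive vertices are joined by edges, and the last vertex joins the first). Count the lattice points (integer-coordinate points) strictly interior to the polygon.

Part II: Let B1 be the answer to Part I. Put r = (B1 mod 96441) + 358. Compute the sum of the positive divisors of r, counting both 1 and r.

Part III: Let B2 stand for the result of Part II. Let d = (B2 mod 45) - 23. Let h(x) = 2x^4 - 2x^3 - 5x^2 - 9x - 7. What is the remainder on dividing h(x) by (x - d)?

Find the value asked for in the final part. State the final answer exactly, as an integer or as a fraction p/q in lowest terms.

Part I: cross terms: (12*10 - 30*-29)=990, (30*10 - 25*10)=50, (25*35 - -30*10)=1175, (-30*8 - -24*35)=600, (-24*-29 - 12*8)=600; twice the area = |3415| = 3415; area = 3415/2; boundary points = 3 + 5 + 5 + 3 + 1 = 17; strictly interior points = area - boundary/2 + 1 = 1700; answer 1700
Part II: B1 = 1700; r = 2058; 2058 = 2 * 3 * 7^3; sigma = (1 + 2) * (1 + 3) * (1 + 7 + 49 + 343) = 3 * 4 * 400 = 4800; answer 4800
Part III: B2 = 4800; d = 7; remainder = value at the root: 2*(7)^4 - 2*(7)^3 - 5*(7)^2 - 9*(7)^1 - 7 = (4802) + (-686) + (-245) + (-63) + (-7) = 3801; answer 3801

3801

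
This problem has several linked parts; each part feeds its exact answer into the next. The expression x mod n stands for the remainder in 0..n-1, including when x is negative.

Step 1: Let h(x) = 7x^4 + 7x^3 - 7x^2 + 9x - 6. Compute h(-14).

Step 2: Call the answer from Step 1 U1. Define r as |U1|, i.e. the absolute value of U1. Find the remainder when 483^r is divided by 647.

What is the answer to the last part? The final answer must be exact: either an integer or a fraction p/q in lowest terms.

158

Step 1: 7*(-14)^4 + 7*(-14)^3 - 7*(-14)^2 + 9*(-14)^1 - 6 = (268912) + (-19208) + (-1372) + (-126) + (-6) = 248200; answer 248200
Step 2: U1 = 248200; r = 248200; squarings mod 647: 483^1=483, 483^2=369, 483^4=291, 483^8=571, 483^16=600, 483^32=268, 483^64=7, 483^128=49, 483^256=460, 483^512=31, 483^1024=314, 483^2048=252, 483^4096=98, 483^8192=546, 483^16384=496, 483^32768=156, 483^65536=397, 483^131072=388; 483^248200 = 483^8 * 483^128 * 483^256 * 483^2048 * 483^16384 * 483^32768 * 483^65536 * 483^131072 = 158 (mod 647); answer 158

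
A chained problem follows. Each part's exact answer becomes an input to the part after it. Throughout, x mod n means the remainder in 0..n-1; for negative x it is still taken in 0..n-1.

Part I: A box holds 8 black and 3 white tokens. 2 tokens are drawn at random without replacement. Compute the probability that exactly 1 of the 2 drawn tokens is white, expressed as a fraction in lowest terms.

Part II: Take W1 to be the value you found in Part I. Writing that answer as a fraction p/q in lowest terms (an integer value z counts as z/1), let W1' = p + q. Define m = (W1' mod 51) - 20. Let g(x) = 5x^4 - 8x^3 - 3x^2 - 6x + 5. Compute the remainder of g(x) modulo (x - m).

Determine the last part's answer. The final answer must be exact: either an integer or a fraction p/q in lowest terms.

Part I: total draws C(11,2) = 55; favorable C(3,1)*C(8,1) = 24; P = 24/55; answer 24/55
Part II: W1 = 24/55; threaded value p + q = 79; m = 8; remainder = value at the root: 5*(8)^4 - 8*(8)^3 - 3*(8)^2 - 6*(8)^1 + 5 = (20480) + (-4096) + (-192) + (-48) + (5) = 16149; answer 16149

16149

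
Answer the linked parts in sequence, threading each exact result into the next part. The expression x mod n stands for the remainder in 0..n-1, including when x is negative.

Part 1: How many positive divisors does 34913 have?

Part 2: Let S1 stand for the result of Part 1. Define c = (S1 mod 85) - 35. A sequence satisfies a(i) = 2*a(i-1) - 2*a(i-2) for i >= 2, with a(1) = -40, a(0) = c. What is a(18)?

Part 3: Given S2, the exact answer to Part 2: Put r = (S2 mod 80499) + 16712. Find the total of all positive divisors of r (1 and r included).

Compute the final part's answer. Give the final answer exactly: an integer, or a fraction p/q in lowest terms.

Part 1: 34913 is prime, so its only divisors are 1 and 34913; count = 2; answer 2
Part 2: S1 = 2; c = -33; a(2) = 2*(-40) - 2*(-33) = -14; iterating: a(2)=-14, a(3)=52, a(4)=132, a(5)=160, a(6)=56, a(7)=-208, a(8)=-528, a(9)=-640, a(10)=-224, a(11)=832, a(12)=2112, a(13)=2560, a(14)=896, a(15)=-3328, a(16)=-8448, a(17)=-10240, a(18)=-3584; answer -3584
Part 3: S2 = -3584; r = 93627; 93627 = 3^2 * 101 * 103; sigma = (1 + 3 + 9) * (1 + 101) * (1 + 103) = 13 * 102 * 104 = 137904; answer 137904

137904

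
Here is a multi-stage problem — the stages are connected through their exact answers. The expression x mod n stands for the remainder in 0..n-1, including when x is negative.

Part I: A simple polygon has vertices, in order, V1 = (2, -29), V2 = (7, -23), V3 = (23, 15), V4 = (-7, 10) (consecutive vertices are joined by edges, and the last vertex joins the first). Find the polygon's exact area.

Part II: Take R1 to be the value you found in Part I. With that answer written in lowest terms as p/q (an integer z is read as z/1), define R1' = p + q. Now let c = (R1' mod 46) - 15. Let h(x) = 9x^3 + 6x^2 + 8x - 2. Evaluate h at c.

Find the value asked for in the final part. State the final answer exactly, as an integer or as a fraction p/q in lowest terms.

Part I: cross terms: (2*-23 - 7*-29)=157, (7*15 - 23*-23)=634, (23*10 - -7*15)=335, (-7*-29 - 2*10)=183; twice the area = |1309| = 1309; area = 1309/2; answer 1309/2
Part II: R1 = 1309/2; threaded value p + q = 1311; c = 8; 9*(8)^3 + 6*(8)^2 + 8*(8)^1 - 2 = (4608) + (384) + (64) + (-2) = 5054; answer 5054

5054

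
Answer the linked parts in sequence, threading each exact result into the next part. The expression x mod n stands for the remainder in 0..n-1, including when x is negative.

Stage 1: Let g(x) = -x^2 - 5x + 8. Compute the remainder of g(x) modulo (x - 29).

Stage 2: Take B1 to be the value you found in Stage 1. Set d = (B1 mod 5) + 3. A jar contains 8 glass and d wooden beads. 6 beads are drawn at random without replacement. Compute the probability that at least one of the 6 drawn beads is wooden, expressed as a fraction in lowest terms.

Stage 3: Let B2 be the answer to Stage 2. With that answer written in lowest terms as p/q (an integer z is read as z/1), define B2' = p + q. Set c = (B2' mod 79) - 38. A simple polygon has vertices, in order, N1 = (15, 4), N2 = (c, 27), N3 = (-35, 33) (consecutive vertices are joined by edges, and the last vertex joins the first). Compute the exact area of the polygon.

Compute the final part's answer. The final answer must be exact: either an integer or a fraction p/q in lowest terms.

691

Stage 1: remainder = value at the root: -1*(29)^2 - 5*(29)^1 + 8 = (-841) + (-145) + (8) = -978; answer -978
Stage 2: B1 = -978; d = 5; total draws C(13,6) = 1716; complement C(8,6) = 28; favorable 1716 - 28 = 1688; P = 422/429; answer 422/429
Stage 3: B2 = 422/429; threaded value p + q = 851; c = 23; cross terms: (15*27 - 23*4)=313, (23*33 - -35*27)=1704, (-35*4 - 15*33)=-635; twice the area = |1382| = 1382; area = 691; answer 691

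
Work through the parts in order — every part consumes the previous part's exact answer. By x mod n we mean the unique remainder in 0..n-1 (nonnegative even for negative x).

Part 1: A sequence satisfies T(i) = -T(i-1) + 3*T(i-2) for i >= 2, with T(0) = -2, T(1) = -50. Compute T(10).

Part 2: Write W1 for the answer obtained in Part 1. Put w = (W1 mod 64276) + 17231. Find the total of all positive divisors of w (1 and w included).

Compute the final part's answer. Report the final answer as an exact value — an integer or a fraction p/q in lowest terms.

Part 1: T(2) = -1*(-50) + 3*(-2) = 44; iterating: T(2)=44, T(3)=-194, T(4)=326, T(5)=-908, T(6)=1886, T(7)=-4610, T(8)=10268, T(9)=-24098, T(10)=54902; answer 54902
Part 2: W1 = 54902; w = 72133; 72133 = 53 * 1361; sigma = (1 + 53) * (1 + 1361) = 54 * 1362 = 73548; answer 73548

73548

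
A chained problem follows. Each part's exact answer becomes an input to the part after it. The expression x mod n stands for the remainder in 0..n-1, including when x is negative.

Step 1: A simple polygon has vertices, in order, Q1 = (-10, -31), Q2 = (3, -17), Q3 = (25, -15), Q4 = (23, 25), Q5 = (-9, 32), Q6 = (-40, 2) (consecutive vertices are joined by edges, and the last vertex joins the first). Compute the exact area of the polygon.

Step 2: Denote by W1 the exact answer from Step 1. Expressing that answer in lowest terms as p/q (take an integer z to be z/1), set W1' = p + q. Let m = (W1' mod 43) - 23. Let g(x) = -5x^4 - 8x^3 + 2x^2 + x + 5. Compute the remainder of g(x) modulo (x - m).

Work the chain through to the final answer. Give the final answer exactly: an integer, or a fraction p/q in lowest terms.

Step 1: cross terms: (-10*-17 - 3*-31)=263, (3*-15 - 25*-17)=380, (25*25 - 23*-15)=970, (23*32 - -9*25)=961, (-9*2 - -40*32)=1262, (-40*-31 - -10*2)=1260; twice the area = |5096| = 5096; area = 2548; answer 2548
Step 2: W1 = 2548; threaded value p + q = 2549; m = -11; remainder = value at the root: -5*(-11)^4 - 8*(-11)^3 + 2*(-11)^2 + 1*(-11)^1 + 5 = (-73205) + (10648) + (242) + (-11) + (5) = -62321; answer -62321

-62321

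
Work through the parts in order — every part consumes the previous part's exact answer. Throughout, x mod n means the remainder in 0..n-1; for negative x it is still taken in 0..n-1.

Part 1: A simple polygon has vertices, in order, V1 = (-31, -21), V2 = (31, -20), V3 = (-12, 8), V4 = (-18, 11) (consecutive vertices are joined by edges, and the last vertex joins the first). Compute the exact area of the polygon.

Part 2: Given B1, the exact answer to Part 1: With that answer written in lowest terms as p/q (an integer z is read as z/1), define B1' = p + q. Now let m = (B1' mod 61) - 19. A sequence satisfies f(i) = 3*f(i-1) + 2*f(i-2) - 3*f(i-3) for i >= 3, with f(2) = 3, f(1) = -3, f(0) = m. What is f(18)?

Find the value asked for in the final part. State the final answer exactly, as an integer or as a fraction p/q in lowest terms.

Part 1: cross terms: (-31*-20 - 31*-21)=1271, (31*8 - -12*-20)=8, (-12*11 - -18*8)=12, (-18*-21 - -31*11)=719; twice the area = |2010| = 2010; area = 1005; answer 1005
Part 2: B1 = 1005; threaded value p + q = 1006; m = 11; f(3) = 3*(3) + 2*(-3) - 3*(11) = -30; iterating: f(3)=-30, f(4)=-75, f(5)=-294, f(6)=-942, f(7)=-3189, f(8)=-10569, f(9)=-35259, f(10)=-117348, f(11)=-390855, f(12)=-1301484, f(13)=-4334118, f(14)=-14432757, f(15)=-48062055, f(16)=-160049325, f(17)=-532973814, f(18)=-1774833927; answer -1774833927

-1774833927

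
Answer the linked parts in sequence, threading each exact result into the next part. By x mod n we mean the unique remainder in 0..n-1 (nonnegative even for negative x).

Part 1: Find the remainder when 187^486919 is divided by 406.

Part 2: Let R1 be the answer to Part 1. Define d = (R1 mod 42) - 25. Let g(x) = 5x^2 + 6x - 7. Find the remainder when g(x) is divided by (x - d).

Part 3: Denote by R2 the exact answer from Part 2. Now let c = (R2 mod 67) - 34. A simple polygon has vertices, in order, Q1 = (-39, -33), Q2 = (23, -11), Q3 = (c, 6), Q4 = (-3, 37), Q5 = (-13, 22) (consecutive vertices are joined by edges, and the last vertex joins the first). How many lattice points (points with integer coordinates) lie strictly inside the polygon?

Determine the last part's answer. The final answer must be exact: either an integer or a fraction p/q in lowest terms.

2239

Part 1: squarings mod 406: 187^1=187, 187^2=53, 187^4=373, 187^8=277, 187^16=401, 187^32=25, 187^64=219, 187^128=53, 187^256=373, 187^512=277, 187^1024=401, 187^2048=25, 187^4096=219, 187^8192=53, 187^16384=373, 187^32768=277, 187^65536=401, 187^131072=25, 187^262144=219; 187^486919 = 187^1 * 187^2 * 187^4 * 187^512 * 187^1024 * 187^2048 * 187^8192 * 187^16384 * 187^65536 * 187^131072 * 187^262144 = 299 (mod 406); answer 299
Part 2: R1 = 299; d = -20; remainder = value at the root: 5*(-20)^2 + 6*(-20)^1 - 7 = (2000) + (-120) + (-7) = 1873; answer 1873
Part 3: R2 = 1873; c = 30; cross terms: (-39*-11 - 23*-33)=1188, (23*6 - 30*-11)=468, (30*37 - -3*6)=1128, (-3*22 - -13*37)=415, (-13*-33 - -39*22)=1287; twice the area = |4486| = 4486; area = 2243; boundary points = 2 + 1 + 1 + 5 + 1 = 10; strictly interior points = area - boundary/2 + 1 = 2239; answer 2239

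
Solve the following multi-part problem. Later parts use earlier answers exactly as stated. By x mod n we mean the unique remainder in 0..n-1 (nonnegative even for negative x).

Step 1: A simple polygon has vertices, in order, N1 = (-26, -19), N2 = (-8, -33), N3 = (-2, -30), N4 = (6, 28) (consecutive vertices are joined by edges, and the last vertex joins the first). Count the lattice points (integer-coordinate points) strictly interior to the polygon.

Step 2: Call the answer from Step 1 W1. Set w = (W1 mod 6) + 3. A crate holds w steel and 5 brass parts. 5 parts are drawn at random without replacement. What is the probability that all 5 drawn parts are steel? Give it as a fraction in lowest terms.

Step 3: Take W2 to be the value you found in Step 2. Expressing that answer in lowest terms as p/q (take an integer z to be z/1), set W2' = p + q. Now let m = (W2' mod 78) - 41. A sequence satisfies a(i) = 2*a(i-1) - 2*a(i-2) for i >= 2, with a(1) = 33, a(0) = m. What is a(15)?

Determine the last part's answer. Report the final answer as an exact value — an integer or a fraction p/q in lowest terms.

-9856

Step 1: cross terms: (-26*-33 - -8*-19)=706, (-8*-30 - -2*-33)=174, (-2*28 - 6*-30)=124, (6*-19 - -26*28)=614; twice the area = |1618| = 1618; area = 809; boundary points = 2 + 3 + 2 + 1 = 8; strictly interior points = area - boundary/2 + 1 = 806; answer 806
Step 2: W1 = 806; w = 5; total draws C(10,5) = 252; favorable C(5,5) = 1; P = 1/252; answer 1/252
Step 3: W2 = 1/252; threaded value p + q = 253; m = -22; a(2) = 2*(33) - 2*(-22) = 110; iterating: a(2)=110, a(3)=154, a(4)=88, a(5)=-132, a(6)=-440, a(7)=-616, a(8)=-352, a(9)=528, a(10)=1760, a(11)=2464, a(12)=1408, a(13)=-2112, a(14)=-7040, a(15)=-9856; answer -9856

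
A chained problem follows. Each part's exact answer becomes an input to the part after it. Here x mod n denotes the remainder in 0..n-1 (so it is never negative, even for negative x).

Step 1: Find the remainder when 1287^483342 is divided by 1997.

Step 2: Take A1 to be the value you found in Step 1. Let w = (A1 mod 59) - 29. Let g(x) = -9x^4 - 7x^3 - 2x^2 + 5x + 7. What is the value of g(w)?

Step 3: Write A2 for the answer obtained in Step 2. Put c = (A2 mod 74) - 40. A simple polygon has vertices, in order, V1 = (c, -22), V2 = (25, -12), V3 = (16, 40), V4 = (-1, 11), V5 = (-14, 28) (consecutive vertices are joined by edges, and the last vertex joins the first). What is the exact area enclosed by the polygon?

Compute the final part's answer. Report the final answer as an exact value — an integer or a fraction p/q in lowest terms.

1956

Step 1: squarings mod 1997: 1287^1=1287, 1287^2=856, 1287^4=1834, 1287^8=608, 1287^16=219, 1287^32=33, 1287^64=1089, 1287^128=1700, 1287^256=341, 1287^512=455, 1287^1024=1334, 1287^2048=229, 1287^4096=519, 1287^8192=1763, 1287^16384=837, 1287^32768=1619, 1287^65536=1097, 1287^131072=1215, 1287^262144=442; 1287^483342 = 1287^2 * 1287^4 * 1287^8 * 1287^8192 * 1287^16384 * 1287^65536 * 1287^131072 * 1287^262144 = 600 (mod 1997); answer 600
Step 2: A1 = 600; w = -19; -9*(-19)^4 - 7*(-19)^3 - 2*(-19)^2 + 5*(-19)^1 + 7 = (-1172889) + (48013) + (-722) + (-95) + (7) = -1125686; answer -1125686
Step 3: A2 = -1125686; c = -38; cross terms: (-38*-12 - 25*-22)=1006, (25*40 - 16*-12)=1192, (16*11 - -1*40)=216, (-1*28 - -14*11)=126, (-14*-22 - -38*28)=1372; twice the area = |3912| = 3912; area = 1956; answer 1956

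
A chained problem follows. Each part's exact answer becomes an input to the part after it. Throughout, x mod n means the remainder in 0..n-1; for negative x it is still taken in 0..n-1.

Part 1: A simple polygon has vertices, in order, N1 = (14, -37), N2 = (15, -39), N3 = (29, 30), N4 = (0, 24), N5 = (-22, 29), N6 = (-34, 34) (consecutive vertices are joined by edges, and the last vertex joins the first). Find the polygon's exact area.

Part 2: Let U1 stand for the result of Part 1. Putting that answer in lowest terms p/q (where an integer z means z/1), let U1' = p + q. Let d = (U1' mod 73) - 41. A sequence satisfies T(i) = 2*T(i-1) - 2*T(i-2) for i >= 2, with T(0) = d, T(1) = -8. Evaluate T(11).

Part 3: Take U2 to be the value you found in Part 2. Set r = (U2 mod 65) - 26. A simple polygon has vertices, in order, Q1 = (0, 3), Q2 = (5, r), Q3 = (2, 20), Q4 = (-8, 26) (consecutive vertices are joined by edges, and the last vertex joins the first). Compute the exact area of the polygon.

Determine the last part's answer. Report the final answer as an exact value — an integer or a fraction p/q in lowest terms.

Part 1: cross terms: (14*-39 - 15*-37)=9, (15*30 - 29*-39)=1581, (29*24 - 0*30)=696, (0*29 - -22*24)=528, (-22*34 - -34*29)=238, (-34*-37 - 14*34)=782; twice the area = |3834| = 3834; area = 1917; answer 1917
Part 2: U1 = 1917; threaded value p + q = 1918; d = -21; T(2) = 2*(-8) - 2*(-21) = 26; iterating: T(2)=26, T(3)=68, T(4)=84, T(5)=32, T(6)=-104, T(7)=-272, T(8)=-336, T(9)=-128, T(10)=416, T(11)=1088; answer 1088
Part 3: U2 = 1088; r = 22; cross terms: (0*22 - 5*3)=-15, (5*20 - 2*22)=56, (2*26 - -8*20)=212, (-8*3 - 0*26)=-24; twice the area = |229| = 229; area = 229/2; answer 229/2

229/2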